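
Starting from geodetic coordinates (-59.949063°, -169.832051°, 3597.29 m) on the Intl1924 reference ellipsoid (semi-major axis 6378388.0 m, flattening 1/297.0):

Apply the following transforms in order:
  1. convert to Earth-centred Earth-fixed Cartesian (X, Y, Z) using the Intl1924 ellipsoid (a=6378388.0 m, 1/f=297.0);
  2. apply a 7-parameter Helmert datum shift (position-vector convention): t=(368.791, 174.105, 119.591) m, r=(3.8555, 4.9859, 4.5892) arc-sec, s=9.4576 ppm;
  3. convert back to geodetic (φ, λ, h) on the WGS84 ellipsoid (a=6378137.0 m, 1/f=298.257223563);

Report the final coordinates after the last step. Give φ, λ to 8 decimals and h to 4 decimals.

φ=-59.94969942°, λ=-169.83490641°, h=3539.0327 m

start: φ=-59.949063°, λ=-169.832051°, h=3597.290 m
→ ECEF (a=6378388.000, f=1/297.0): X=-3153659.4831, Y=-565611.8302, Z=-5500869.5265
→ Helmert 7p (PV): X=-3153440.9038, Y=-565410.4180, Z=-5500736.3010
→ geod (Bowring, a=6378137.000): φ=-59.94969942°, λ=-169.83490641°, h=3539.0327 m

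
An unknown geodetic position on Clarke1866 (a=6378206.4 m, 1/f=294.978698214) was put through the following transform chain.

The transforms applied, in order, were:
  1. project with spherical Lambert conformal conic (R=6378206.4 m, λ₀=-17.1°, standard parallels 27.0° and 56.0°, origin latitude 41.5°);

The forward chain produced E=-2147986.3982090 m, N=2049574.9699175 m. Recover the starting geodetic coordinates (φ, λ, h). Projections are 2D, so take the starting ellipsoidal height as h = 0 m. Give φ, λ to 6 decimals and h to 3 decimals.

start: E=-2147986.3982, N=2049574.9699 m
→ lcc⁻¹: φ=56.15239700°, λ=-52.73894300°

φ=56.152397°, λ=-52.738943°, h=0.000 m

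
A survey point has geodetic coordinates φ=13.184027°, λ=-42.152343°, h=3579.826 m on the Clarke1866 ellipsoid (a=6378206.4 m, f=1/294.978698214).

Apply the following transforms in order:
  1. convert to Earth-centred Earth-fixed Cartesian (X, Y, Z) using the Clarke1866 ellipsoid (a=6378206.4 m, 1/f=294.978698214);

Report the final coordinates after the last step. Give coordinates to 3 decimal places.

X=4607328.278 m, Y=-4170692.373 m, Z=1445962.087 m

start: φ=13.184027°, λ=-42.152343°, h=3579.826 m
→ ECEF (a=6378206.400, f=1/294.978698214): X=4607328.2781, Y=-4170692.3726, Z=1445962.0868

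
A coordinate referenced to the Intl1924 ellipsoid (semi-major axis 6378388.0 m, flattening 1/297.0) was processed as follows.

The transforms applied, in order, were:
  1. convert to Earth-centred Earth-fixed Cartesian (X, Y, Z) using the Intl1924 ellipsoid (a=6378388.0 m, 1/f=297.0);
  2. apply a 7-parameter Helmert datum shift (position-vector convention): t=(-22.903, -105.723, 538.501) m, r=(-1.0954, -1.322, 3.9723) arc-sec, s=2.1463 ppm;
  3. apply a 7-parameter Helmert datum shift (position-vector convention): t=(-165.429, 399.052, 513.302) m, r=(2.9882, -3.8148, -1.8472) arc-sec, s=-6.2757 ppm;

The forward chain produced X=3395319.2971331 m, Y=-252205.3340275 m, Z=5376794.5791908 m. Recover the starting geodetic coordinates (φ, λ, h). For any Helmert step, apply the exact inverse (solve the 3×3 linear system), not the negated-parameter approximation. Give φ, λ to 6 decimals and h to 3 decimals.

φ=57.823749°, λ=-4.252429°, h=306.962 m

start: X=3395319.2971, Y=-252205.3340, Z=5376794.5792 m
→ Helmert⁻¹: X=3395607.7286, Y=-252497.6751, Z=5376255.8747
→ Helmert⁻¹: X=3395652.9352, Y=-252485.3531, Z=5375682.7314
→ geod (Bowring, a=6378388.000): φ=57.82374900°, λ=-4.25242900°, h=306.9620 m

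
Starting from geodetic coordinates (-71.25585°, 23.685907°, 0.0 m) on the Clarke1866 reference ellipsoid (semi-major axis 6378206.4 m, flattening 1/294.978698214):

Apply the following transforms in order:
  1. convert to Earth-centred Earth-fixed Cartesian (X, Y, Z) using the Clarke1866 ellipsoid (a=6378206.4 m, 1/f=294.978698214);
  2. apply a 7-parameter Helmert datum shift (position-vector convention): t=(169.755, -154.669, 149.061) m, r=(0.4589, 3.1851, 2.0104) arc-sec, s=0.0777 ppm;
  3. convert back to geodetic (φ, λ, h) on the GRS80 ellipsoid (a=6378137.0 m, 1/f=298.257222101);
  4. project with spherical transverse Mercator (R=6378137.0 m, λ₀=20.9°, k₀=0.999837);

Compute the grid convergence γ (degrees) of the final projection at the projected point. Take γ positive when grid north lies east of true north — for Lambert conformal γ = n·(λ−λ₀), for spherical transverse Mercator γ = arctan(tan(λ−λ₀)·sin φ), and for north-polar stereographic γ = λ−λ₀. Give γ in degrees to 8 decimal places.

start: φ=-71.255850°, λ=23.685907°, h=0.000 m
→ ECEF (a=6378206.400, f=1/294.978698214): X=1882658.3033, Y=825876.9677, Z=-6017332.4753
→ Helmert 7p (PV): X=1882727.2366, Y=825754.0999, Z=-6017211.1160
→ geod (Bowring, a=6378137.000): φ=-71.25408234°, λ=23.68199942°, h=-254.3662 m
→ into tm (λ₀=20.9°): φ=-71.25408234°, λ−λ₀=2.78199942°
convergence γ = -2.63463653°

-2.63463653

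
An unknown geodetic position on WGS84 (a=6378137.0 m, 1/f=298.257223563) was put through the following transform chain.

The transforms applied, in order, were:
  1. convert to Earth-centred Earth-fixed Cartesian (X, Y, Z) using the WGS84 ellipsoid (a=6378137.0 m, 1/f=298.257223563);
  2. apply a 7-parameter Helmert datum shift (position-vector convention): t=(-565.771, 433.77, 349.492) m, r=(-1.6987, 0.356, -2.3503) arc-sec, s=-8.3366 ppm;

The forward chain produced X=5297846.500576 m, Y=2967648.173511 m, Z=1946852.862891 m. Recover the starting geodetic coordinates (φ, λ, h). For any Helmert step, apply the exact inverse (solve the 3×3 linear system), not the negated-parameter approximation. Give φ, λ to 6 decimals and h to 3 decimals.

φ=17.884898°, λ=29.250215°, h=939.733 m

start: X=5297846.5006, Y=2967648.1735, Z=1946852.8629 m
→ Helmert⁻¹: X=5298419.2721, Y=2967283.4825, Z=1946553.1801
→ geod (Bowring, a=6378137.000): φ=17.88489800°, λ=29.25021500°, h=939.7330 m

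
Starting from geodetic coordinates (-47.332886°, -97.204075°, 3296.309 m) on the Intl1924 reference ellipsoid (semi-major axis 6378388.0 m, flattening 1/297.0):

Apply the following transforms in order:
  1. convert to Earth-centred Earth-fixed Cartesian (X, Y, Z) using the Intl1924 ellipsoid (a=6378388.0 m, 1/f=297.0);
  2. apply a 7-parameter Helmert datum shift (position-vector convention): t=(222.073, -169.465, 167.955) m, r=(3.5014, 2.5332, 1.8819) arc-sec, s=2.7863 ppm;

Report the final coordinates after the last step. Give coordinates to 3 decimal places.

X=-543170.463 m, Y=-4298887.691 m, Z=-4669347.319 m

start: φ=-47.332886°, λ=-97.204075°, h=3296.309 m
→ ECEF (a=6378388.000, f=1/297.0): X=-543372.8964, Y=-4298780.5560, Z=-4669435.9640
→ Helmert 7p (PV): X=-543170.4634, Y=-4298887.6912, Z=-4669347.3193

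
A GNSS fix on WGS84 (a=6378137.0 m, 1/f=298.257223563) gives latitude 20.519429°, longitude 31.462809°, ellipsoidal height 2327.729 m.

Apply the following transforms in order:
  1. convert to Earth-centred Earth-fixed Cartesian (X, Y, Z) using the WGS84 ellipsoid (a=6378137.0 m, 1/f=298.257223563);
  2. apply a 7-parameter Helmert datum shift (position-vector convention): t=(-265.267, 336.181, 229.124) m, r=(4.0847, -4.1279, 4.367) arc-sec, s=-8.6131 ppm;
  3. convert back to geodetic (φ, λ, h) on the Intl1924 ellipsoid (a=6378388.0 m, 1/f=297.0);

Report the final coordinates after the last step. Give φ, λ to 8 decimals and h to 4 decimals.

φ=20.52364699°, λ=31.46796021°, h=2066.1509 m

start: φ=20.519429°, λ=31.462809°, h=2327.729 m
→ ECEF (a=6378137.000, f=1/298.257223563): X=5099198.0022, Y=3120241.4914, Z=2222459.5780
→ Helmert 7p (PV): X=5098778.2779, Y=3120614.7444, Z=2222833.3974
→ geod (Bowring, a=6378388.000): φ=20.52364699°, λ=31.46796021°, h=2066.1509 m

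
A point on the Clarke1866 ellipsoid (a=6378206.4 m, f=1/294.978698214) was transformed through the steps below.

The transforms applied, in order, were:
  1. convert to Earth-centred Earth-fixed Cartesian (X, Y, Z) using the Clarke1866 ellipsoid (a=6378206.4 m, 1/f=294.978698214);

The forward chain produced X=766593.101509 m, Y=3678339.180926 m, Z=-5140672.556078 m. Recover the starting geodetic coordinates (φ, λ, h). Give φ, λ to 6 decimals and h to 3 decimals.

φ=-54.021630°, λ=78.227644°, h=3357.215 m

start: X=766593.1015, Y=3678339.1809, Z=-5140672.5561 m
→ geod (Bowring, a=6378206.400): φ=-54.02163000°, λ=78.22764400°, h=3357.2150 m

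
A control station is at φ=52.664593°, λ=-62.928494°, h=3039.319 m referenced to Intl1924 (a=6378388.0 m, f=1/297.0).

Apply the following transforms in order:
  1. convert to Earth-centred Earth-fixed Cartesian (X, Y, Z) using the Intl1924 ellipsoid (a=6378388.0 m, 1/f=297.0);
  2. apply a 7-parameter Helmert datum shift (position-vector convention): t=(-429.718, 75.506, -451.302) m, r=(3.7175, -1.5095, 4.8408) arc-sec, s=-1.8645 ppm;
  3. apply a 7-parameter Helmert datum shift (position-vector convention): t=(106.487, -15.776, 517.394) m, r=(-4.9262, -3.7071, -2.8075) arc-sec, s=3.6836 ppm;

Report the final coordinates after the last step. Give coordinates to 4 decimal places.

start: φ=52.664593°, λ=-62.928494°, h=3039.319 m
→ ECEF (a=6378388.000, f=1/297.0): X=1765092.5327, Y=-3453527.3221, Z=5050510.3266
→ Helmert 7p (PV): X=1764703.6130, Y=-3453494.9773, Z=5050000.2827
→ Helmert 7p (PV): X=1764678.8326, Y=-3453426.8852, Z=5050650.4750

X=1764678.8326 m, Y=-3453426.8852 m, Z=5050650.4750 m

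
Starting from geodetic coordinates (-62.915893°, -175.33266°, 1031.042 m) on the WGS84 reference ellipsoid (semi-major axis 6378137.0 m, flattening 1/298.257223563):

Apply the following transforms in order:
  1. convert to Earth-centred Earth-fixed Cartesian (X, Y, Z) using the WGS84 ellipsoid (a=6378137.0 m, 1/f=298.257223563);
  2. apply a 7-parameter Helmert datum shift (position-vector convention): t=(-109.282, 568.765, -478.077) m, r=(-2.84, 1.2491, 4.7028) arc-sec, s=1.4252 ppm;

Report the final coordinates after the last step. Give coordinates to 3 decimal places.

X=-2902643.487 m, Y=-236539.070 m, Z=-5657099.269 m

start: φ=-62.915893°, λ=-175.332660°, h=1031.042 m
→ ECEF (a=6378137.000, f=1/298.257223563): X=-2902501.2157, Y=-236963.4358, Z=-5656633.9703
→ Helmert 7p (PV): X=-2902643.4871, Y=-236539.0698, Z=-5657099.2694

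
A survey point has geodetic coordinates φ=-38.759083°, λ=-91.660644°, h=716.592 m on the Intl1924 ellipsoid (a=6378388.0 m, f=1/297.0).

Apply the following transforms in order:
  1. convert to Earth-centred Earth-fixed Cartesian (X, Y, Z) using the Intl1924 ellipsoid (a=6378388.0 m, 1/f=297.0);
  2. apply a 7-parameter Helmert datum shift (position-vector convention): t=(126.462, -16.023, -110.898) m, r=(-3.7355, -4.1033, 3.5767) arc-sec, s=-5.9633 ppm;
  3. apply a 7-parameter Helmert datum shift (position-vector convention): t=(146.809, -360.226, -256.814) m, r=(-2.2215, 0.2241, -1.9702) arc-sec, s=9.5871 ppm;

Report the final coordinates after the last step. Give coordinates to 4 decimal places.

X=-143958.4185 m, Y=-4979315.3609 m, Z=-3972251.8608 m

start: φ=-38.759083°, λ=-91.660644°, h=716.592 m
→ ECEF (a=6378388.000, f=1/297.0): X=-144344.6459, Y=-4978805.2291, Z=-3972010.8303
→ Helmert 7p (PV): X=-144051.9734, Y=-4978865.9985, Z=-3972010.7468
→ Helmert 7p (PV): X=-143958.4185, Y=-4979315.3609, Z=-3972251.8608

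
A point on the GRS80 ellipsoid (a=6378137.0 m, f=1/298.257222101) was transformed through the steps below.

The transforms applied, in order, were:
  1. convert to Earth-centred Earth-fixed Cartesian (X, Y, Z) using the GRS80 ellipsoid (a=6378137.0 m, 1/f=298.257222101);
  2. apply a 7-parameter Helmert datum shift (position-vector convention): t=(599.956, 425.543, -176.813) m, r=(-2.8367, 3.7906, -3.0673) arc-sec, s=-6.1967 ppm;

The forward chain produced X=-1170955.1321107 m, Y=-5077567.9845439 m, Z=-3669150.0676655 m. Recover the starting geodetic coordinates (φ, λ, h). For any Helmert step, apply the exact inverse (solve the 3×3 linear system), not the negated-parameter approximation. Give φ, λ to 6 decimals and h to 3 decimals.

φ=-35.328993°, λ=-102.990065°, h=2389.781 m

start: X=-1170955.1321, Y=-5077567.9845, Z=-3669150.0677 m
→ Helmert⁻¹: X=-1171419.4066, Y=-5077991.9545, Z=-3669087.3541
→ geod (Bowring, a=6378137.000): φ=-35.32899300°, λ=-102.99006500°, h=2389.7810 m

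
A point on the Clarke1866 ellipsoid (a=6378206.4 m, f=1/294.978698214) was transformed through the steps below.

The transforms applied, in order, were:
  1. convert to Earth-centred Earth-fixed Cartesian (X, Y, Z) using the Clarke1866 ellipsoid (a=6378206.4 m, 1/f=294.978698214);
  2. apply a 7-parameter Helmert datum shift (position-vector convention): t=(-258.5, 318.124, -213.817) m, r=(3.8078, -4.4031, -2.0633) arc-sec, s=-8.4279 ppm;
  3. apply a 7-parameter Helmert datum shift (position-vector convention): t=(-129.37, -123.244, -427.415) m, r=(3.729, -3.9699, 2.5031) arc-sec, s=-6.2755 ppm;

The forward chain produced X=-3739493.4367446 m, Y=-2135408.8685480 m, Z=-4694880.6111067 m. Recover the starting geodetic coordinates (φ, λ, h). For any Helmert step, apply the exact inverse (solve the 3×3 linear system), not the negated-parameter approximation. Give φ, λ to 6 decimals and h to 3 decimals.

φ=-47.660569°, λ=-150.266393°, h=3710.405 m

start: X=-3739493.4367, Y=-2135408.8685, Z=-4694880.6111 m
→ Helmert⁻¹: X=-3739503.7972, Y=-2135338.5125, Z=-4694372.0794
→ Helmert⁻¹: X=-3739355.6504, Y=-2135798.6973, Z=-4694078.5728
→ geod (Bowring, a=6378206.400): φ=-47.66056900°, λ=-150.26639300°, h=3710.4050 m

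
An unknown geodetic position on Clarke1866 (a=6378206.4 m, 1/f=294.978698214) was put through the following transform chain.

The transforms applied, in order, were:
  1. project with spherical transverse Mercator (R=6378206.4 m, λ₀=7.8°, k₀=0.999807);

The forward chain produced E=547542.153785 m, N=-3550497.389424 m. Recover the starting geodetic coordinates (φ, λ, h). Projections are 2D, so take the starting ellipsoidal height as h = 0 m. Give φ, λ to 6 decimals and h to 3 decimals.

φ=-31.769502°, λ=13.582160°, h=0.000 m

start: E=547542.1538, N=-3550497.3894 m
→ tm⁻¹: φ=-31.76950200°, λ=13.58216000°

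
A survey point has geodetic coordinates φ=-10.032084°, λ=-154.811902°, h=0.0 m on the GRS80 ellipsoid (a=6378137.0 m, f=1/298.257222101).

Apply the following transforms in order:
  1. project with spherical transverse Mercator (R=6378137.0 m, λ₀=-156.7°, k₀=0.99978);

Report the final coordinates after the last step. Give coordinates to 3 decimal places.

start: φ=-10.032084°, λ=-154.811902°, h=0.000 m
→ tm (R=6378137.0, λ₀=-156.7°): E=206958.1526, N=-1117114.9727

E=206958.153 m, N=-1117114.973 m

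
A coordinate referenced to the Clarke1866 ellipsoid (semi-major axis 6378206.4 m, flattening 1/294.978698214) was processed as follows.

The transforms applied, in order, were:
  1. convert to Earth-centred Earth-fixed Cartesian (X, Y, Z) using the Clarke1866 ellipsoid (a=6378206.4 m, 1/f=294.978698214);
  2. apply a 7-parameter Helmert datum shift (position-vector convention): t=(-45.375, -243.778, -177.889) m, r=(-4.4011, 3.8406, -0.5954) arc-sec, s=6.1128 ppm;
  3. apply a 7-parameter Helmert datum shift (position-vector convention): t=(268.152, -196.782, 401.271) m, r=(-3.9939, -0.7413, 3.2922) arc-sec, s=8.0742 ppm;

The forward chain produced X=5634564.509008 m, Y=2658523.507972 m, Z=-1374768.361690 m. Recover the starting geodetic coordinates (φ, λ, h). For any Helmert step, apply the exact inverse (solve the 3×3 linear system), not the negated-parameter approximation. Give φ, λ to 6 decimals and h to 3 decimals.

φ=-12.525795°, λ=25.263243°, h=2876.436 m

start: X=5634564.5090, Y=2658523.5080, Z=-1374768.3617 m
→ Helmert⁻¹: X=5634288.3574, Y=2658635.5206, Z=-1375127.2995
→ Helmert⁻¹: X=5634317.2140, Y=2658908.6432, Z=-1374779.3627
→ geod (Bowring, a=6378206.400): φ=-12.52579500°, λ=25.26324300°, h=2876.4360 m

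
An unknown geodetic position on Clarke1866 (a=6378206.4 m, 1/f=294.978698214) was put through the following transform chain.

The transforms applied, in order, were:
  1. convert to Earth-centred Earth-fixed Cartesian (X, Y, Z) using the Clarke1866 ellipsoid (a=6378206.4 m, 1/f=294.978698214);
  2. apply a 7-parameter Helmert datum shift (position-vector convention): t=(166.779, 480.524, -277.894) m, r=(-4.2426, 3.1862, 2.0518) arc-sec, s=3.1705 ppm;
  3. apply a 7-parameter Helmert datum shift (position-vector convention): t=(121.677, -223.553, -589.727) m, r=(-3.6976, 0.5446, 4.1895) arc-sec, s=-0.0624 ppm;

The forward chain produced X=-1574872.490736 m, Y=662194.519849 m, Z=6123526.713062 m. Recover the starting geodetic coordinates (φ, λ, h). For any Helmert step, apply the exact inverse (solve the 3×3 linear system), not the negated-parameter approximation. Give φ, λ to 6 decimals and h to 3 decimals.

φ=74.512198°, λ=157.213150°, h=104.688 m

start: X=-1574872.4907, Y=662194.5198, Z=6123526.7131 m
→ Helmert⁻¹: X=-1574996.9825, Y=662340.3204, Z=6124124.5372
→ Helmert⁻¹: X=-1575246.7888, Y=661747.3972, Z=6124372.2921
→ geod (Bowring, a=6378206.400): φ=74.51219800°, λ=157.21315000°, h=104.6880 m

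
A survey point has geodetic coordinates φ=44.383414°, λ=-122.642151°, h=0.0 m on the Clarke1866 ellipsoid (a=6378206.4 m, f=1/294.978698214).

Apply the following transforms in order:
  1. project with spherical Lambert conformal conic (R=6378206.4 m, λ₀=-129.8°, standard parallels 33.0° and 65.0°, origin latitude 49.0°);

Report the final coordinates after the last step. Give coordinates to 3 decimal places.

start: φ=44.383414°, λ=-122.642151°, h=0.000 m
→ lcc (R=6378206.4, λ₀=-129.8°): E=548763.1637, N=-468409.3808

E=548763.164 m, N=-468409.381 m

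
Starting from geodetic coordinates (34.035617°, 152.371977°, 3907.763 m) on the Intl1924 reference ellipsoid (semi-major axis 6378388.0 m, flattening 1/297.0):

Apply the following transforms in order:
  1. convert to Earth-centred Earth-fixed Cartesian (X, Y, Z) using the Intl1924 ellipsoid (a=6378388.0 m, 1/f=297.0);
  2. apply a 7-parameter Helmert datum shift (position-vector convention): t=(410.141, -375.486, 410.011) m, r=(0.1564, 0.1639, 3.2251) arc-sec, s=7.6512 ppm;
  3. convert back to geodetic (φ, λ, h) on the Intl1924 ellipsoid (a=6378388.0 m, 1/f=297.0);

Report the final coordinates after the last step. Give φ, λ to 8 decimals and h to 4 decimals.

φ=34.04144801°, λ=152.37442661°, h=3740.6680 m

start: φ=34.035617°, λ=152.371977°, h=3907.763 m
→ ECEF (a=6378388.000, f=1/297.0): X=-4690820.6474, Y=2455223.8033, Z=3551962.7441
→ Helmert 7p (PV): X=-4690481.9639, Y=2454791.0645, Z=3552405.5210
→ geod (Bowring, a=6378388.000): φ=34.04144801°, λ=152.37442661°, h=3740.6680 m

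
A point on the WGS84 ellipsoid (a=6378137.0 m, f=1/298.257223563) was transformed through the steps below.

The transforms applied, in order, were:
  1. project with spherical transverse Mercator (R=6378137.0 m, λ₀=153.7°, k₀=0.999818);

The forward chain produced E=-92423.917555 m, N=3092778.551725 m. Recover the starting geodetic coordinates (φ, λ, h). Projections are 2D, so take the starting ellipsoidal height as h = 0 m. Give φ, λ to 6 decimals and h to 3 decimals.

start: E=-92423.9176, N=3092778.5517 m
→ tm⁻¹: φ=27.78478900°, λ=152.76139500°

φ=27.784789°, λ=152.761395°, h=0.000 m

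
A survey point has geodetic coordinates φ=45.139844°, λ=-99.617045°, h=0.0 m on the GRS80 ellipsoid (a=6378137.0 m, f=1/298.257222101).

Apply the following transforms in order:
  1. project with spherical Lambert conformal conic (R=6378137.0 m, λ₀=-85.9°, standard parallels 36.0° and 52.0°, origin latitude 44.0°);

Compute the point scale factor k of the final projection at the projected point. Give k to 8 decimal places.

0.99038711

start: φ=45.139844°, λ=-99.617045°, h=0.000 m
→ into lcc (λ₀=-85.9°): φ=45.13984400°, λ−λ₀=-13.71704500°
scale k = 0.99038711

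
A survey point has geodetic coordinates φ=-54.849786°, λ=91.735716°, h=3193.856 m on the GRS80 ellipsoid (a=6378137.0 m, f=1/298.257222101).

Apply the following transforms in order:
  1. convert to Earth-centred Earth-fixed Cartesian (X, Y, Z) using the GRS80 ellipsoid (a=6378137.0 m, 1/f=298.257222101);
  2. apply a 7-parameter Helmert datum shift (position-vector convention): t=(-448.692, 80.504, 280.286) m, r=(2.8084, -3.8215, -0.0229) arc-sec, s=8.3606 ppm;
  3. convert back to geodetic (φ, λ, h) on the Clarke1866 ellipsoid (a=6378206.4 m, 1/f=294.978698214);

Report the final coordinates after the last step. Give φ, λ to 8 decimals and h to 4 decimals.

φ=-54.84891249°, λ=91.74111994°, h=3161.2899 m

start: φ=-54.849786°, λ=91.735716°, h=3193.856 m
→ ECEF (a=6378137.000, f=1/298.257222101): X=-111528.8619, Y=3680428.2316, Z=-5194385.5916
→ Helmert 7p (PV): X=-111881.8397, Y=3680610.2434, Z=-5194100.6888
→ geod (Bowring, a=6378206.400): φ=-54.84891249°, λ=91.74111994°, h=3161.2899 m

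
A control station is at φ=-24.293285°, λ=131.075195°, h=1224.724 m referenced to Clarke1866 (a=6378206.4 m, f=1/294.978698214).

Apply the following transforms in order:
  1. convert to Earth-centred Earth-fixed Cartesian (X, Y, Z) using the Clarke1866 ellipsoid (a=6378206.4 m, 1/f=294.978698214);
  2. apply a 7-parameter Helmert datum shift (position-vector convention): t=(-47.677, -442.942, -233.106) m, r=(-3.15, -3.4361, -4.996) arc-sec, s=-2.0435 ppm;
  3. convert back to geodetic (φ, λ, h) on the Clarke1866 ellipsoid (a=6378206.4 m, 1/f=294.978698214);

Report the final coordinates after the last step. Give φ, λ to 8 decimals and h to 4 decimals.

start: φ=-24.293285°, λ=131.075195°, h=1224.724 m
→ ECEF (a=6378206.400, f=1/294.978698214): X=-3822628.6070, Y=4385792.9323, Z=-2608279.0334
→ Helmert 7p (PV): X=-3822518.7927, Y=4385393.7841, Z=-2608637.4673
→ geod (Bowring, a=6378206.400): φ=-24.29761962°, λ=131.07696264°, h=1032.1898 m

φ=-24.29761962°, λ=131.07696264°, h=1032.1898 m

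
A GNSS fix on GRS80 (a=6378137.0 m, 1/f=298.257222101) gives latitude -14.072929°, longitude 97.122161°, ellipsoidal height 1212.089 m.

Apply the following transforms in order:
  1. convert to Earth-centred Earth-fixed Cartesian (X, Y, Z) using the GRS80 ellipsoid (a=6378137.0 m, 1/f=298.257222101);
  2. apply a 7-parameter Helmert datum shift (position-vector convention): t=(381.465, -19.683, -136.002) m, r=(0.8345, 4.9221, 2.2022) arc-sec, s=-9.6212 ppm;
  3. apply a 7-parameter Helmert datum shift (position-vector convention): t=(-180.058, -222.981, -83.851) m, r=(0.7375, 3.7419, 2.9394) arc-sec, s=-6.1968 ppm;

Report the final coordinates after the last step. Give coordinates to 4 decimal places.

X=-767362.8958 m, Y=6141008.4700 m, Z=-1541220.9150 m

start: φ=-14.072929°, λ=97.122161°, h=1212.089 m
→ ECEF (a=6378137.000, f=1/298.257222101): X=-767358.6209, Y=6141355.6559, Z=-1541104.4708
→ Helmert 7p (PV): X=-767072.1160, Y=6141274.9279, Z=-1541182.4880
→ Helmert 7p (PV): X=-767362.8958, Y=6141008.4700, Z=-1541220.9150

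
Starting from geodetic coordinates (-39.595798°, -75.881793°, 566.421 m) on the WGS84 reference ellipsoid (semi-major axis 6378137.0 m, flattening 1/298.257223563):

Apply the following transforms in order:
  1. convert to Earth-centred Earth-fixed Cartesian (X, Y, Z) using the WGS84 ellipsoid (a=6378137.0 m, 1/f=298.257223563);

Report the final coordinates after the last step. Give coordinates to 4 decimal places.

start: φ=-39.595798°, λ=-75.881793°, h=566.421 m
→ ECEF (a=6378137.000, f=1/298.257223563): X=1200558.3004, Y=-4773202.8365, Z=-4043865.9272

X=1200558.3004 m, Y=-4773202.8365 m, Z=-4043865.9272 m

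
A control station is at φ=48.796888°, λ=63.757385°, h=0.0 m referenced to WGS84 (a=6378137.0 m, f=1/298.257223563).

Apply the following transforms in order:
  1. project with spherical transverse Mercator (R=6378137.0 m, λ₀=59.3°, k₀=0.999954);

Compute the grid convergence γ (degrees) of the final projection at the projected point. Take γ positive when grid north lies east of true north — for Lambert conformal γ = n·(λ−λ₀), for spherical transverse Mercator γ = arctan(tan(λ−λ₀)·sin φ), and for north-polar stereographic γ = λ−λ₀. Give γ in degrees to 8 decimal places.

3.35658032

start: φ=48.796888°, λ=63.757385°, h=0.000 m
→ into tm (λ₀=59.3°): φ=48.79688800°, λ−λ₀=4.45738500°
convergence γ = 3.35658032°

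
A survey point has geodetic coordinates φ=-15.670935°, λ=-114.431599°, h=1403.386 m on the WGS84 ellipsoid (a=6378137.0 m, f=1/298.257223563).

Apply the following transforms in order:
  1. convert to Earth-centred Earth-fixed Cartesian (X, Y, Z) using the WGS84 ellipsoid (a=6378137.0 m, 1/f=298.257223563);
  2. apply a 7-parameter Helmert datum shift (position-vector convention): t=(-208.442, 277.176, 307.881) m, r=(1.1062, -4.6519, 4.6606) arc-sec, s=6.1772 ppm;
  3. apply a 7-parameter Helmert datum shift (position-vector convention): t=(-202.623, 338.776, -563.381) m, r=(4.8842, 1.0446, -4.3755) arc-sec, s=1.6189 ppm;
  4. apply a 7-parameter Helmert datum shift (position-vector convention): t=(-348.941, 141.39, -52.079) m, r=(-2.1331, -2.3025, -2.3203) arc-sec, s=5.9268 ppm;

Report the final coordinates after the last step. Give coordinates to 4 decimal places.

start: φ=-15.670935°, λ=-114.431599°, h=1403.386 m
→ ECEF (a=6378137.000, f=1/298.257223563): X=-2541160.1964, Y=-5593754.2642, Z=-1712075.6891
→ Helmert 7p (PV): X=-2541219.3300, Y=-5593559.8784, Z=-1711865.6947
→ Helmert 7p (PV): X=-2541553.3930, Y=-5593135.7150, Z=-1712551.4290
→ Helmert 7p (PV): X=-2541961.1985, Y=-5593016.5945, Z=-1712584.1870

X=-2541961.1985 m, Y=-5593016.5945 m, Z=-1712584.1870 m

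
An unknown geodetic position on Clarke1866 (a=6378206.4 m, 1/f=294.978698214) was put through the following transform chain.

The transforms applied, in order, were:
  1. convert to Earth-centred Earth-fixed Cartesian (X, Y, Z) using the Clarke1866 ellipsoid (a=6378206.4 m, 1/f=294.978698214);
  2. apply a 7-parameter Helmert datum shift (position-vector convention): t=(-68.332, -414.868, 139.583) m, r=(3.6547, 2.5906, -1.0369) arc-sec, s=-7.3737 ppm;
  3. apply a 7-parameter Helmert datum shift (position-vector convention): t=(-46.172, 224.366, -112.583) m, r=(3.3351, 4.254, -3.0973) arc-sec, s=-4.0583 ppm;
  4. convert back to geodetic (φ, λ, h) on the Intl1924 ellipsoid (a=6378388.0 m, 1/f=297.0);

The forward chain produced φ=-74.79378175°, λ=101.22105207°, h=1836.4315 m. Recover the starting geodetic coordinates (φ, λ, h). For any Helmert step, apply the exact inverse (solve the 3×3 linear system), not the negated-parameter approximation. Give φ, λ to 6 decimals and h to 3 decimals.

start: φ=-74.793782°, λ=101.221052°, h=1836.432 m
→ ECEF (a=6378388.000, f=1/297.0): X=-326677.0164, Y=1646663.8350, Z=-6134688.4026
→ Helmert⁻¹: X=-326530.3711, Y=1646342.0565, Z=-6134634.0698
→ Helmert⁻¹: X=-326395.6730, Y=1646658.7262, Z=-6134852.1648
→ geod (Bowring, a=6378206.400): φ=-74.79534900°, λ=101.21166700°, h=2296.8260 m

φ=-74.795349°, λ=101.211667°, h=2296.826 m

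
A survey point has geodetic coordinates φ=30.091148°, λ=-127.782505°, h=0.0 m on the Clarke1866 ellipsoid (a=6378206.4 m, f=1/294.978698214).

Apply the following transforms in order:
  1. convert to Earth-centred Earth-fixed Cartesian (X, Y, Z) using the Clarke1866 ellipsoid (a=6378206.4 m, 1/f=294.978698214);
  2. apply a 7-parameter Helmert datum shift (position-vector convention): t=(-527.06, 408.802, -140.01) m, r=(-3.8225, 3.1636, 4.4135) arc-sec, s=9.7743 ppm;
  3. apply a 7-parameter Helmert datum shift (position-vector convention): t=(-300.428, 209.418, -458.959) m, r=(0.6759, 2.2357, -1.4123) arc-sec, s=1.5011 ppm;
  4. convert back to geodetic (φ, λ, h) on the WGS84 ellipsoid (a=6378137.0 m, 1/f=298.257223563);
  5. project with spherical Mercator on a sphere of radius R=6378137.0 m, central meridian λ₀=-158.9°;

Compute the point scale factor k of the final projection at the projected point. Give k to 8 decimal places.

start: φ=30.091148°, λ=-127.782505°, h=0.000 m
→ ECEF (a=6378206.400, f=1/294.978698214): X=-3383942.5275, Y=-4365304.0875, Z=3178946.6636
→ Helmert 7p (PV): X=-3384360.4990, Y=-4364951.4482, Z=3178970.5261
→ Helmert 7p (PV): X=-3384661.4374, Y=-4364735.8267, Z=3178538.7188
→ geod (Bowring, a=6378137.000): φ=30.08614371°, λ=-127.79201061°, h=-202.2004 m
→ into merc (λ₀=-158.9°): φ=30.08614371°, λ−λ₀=31.10798939°
scale k = 1.15570504

1.15570504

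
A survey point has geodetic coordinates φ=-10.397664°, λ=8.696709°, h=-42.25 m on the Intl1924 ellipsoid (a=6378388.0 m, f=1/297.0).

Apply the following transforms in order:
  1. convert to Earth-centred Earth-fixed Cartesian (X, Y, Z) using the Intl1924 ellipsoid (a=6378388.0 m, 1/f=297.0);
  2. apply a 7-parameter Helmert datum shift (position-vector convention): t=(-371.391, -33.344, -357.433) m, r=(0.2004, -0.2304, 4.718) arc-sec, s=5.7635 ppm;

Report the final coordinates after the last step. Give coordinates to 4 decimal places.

start: φ=-10.397664°, λ=8.696709°, h=-42.250 m
→ ECEF (a=6378388.000, f=1/297.0): X=6202154.6283, Y=948698.4403, Z=-1143544.0501
→ Helmert 7p (PV): X=6201798.5606, Y=948813.5410, Z=-1143900.2243

X=6201798.5606 m, Y=948813.5410 m, Z=-1143900.2243 m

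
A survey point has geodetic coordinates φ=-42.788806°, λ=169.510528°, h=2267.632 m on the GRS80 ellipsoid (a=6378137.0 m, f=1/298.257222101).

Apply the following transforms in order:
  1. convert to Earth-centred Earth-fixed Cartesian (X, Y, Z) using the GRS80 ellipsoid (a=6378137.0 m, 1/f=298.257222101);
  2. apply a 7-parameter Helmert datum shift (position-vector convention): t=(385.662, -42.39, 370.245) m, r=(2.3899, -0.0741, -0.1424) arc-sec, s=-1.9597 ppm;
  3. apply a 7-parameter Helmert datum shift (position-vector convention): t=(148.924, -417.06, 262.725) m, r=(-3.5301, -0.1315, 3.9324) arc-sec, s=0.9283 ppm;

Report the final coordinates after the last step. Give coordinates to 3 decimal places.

X=-4610688.052 m, Y=853193.111 m, Z=-4311225.814 m

start: φ=-42.788806°, λ=169.510528°, h=2267.632 m
→ ECEF (a=6378137.000, f=1/298.257222101): X=-4611216.0048, Y=853761.9919, Z=-4311853.9160
→ Helmert 7p (PV): X=-4610819.1678, Y=853771.0717, Z=-4311466.9855
→ Helmert 7p (PV): X=-4610688.0523, Y=853193.1115, Z=-4311225.8142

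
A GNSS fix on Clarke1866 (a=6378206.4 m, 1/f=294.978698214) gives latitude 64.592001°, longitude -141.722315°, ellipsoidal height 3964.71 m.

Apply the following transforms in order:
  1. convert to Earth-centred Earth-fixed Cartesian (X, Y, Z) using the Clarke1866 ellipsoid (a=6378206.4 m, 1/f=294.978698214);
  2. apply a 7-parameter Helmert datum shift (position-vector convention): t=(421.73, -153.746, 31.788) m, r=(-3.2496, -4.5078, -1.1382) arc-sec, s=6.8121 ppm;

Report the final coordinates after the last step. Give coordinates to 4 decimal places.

start: φ=64.592001°, λ=-141.722315°, h=3964.710 m
→ ECEF (a=6378206.400, f=1/294.978698214): X=-2155603.9483, Y=-1701030.6631, Z=5741728.7143
→ Helmert 7p (PV): X=-2155331.7722, Y=-1701093.6429, Z=5741779.3048

X=-2155331.7722 m, Y=-1701093.6429 m, Z=5741779.3048 m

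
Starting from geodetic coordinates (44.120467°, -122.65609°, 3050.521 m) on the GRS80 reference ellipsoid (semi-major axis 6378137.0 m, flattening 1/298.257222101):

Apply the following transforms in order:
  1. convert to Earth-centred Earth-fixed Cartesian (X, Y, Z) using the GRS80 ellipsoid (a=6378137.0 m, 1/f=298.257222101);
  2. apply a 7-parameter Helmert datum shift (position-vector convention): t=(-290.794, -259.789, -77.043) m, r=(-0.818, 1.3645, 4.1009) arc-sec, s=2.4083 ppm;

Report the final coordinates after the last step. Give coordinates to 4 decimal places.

start: φ=44.120467°, λ=-122.656090°, h=3050.521 m
→ ECEF (a=6378137.000, f=1/298.257222101): X=-2475856.0687, Y=-3863051.1189, Z=4419834.2321
→ Helmert 7p (PV): X=-2476046.7825, Y=-3863351.9076, Z=4419799.5320

X=-2476046.7825 m, Y=-3863351.9076 m, Z=4419799.5320 m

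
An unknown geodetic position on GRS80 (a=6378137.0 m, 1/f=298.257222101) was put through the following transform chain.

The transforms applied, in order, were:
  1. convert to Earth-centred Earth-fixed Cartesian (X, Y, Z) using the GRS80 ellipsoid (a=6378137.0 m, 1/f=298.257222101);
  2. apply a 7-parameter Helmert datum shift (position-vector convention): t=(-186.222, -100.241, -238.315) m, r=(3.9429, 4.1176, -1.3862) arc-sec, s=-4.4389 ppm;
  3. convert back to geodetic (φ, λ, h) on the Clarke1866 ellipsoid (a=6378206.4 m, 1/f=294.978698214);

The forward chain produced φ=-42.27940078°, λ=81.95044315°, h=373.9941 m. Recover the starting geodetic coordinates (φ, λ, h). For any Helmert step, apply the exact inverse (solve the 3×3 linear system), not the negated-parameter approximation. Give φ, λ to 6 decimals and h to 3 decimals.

φ=-42.275847°, λ=81.947602°, h=296.953 m

start: φ=-42.279401°, λ=81.950443°, h=373.994 m
→ ECEF (a=6378206.400, f=1/294.978698214): X=661861.5343, Y=4680014.8461, Z=-4268667.2135
→ Helmert⁻¹: X=662104.4541, Y=4680058.7155, Z=-4268524.0910
→ geod (Bowring, a=6378137.000): φ=-42.27584700°, λ=81.94760200°, h=296.9530 m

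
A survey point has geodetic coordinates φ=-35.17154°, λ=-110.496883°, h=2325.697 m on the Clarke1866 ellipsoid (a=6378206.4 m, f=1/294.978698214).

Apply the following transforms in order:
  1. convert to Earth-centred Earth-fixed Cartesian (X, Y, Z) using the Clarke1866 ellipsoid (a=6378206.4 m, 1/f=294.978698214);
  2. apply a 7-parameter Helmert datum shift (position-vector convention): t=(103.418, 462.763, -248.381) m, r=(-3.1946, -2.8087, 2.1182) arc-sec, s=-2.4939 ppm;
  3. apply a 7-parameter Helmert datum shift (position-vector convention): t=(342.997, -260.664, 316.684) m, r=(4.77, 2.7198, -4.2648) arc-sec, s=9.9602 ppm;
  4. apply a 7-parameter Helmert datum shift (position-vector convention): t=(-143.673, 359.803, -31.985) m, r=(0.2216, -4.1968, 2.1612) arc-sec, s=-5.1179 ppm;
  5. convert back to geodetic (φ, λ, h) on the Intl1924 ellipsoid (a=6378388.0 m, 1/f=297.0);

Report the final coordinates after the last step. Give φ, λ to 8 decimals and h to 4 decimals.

start: φ=-35.171540°, λ=-110.496883°, h=2325.697 m
→ ECEF (a=6378206.400, f=1/294.978698214): X=-1828345.3156, Y=-4890942.7993, Z=-3654591.1738
→ Helmert 7p (PV): X=-1828137.3471, Y=-4890543.2163, Z=-3654779.5870
→ Helmert 7p (PV): X=-1827961.8705, Y=-4890730.2716, Z=-3654588.2973
→ Helmert 7p (PV): X=-1827970.5861, Y=-4890360.6650, Z=-3654644.0255
→ geod (Bowring, a=6378388.000): φ=-35.17419857°, λ=-110.49526791°, h=1573.0475 m

φ=-35.17419857°, λ=-110.49526791°, h=1573.0475 m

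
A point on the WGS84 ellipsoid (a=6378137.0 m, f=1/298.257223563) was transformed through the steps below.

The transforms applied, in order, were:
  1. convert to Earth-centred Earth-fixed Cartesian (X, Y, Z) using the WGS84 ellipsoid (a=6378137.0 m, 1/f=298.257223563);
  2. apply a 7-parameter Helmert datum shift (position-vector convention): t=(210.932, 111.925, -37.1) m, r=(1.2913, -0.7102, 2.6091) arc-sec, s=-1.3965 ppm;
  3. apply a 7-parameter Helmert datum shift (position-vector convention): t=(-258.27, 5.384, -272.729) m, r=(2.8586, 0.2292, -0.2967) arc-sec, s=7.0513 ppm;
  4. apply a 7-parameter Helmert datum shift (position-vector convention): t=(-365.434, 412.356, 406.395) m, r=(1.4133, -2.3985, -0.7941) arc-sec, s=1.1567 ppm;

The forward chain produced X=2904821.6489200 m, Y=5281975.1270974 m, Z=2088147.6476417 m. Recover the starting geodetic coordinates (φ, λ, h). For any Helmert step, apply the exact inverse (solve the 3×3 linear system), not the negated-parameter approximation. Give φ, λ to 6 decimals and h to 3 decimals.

φ=19.223877°, λ=61.185140°, h=3306.341 m

start: X=2904821.6489, Y=5281975.1271, Z=2088147.6476 m
→ Helmert⁻¹: X=2905187.6649, Y=5281582.1511, Z=2087668.8668
→ Helmert⁻¹: X=2905415.5306, Y=5281572.6400, Z=2087856.9049
→ Helmert⁻¹: X=2905282.6509, Y=5281444.4116, Z=2087853.8534
→ geod (Bowring, a=6378137.000): φ=19.22387700°, λ=61.18514000°, h=3306.3410 m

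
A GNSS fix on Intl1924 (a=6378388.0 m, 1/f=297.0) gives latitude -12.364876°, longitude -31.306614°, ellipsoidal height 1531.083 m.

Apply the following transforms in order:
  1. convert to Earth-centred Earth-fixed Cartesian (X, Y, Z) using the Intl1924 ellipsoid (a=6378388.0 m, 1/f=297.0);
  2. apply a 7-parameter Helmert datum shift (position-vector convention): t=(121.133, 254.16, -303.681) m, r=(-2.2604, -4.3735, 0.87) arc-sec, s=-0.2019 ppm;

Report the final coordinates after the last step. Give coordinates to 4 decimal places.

start: φ=-12.364876°, λ=-31.306614°, h=1531.083 m
→ ECEF (a=6378388.000, f=1/297.0): X=5325373.4826, Y=-3238719.8830, Z=-1357200.9344
→ Helmert 7p (PV): X=5325535.9781, Y=-3238457.4806, Z=-1357355.9335

X=5325535.9781 m, Y=-3238457.4806 m, Z=-1357355.9335 m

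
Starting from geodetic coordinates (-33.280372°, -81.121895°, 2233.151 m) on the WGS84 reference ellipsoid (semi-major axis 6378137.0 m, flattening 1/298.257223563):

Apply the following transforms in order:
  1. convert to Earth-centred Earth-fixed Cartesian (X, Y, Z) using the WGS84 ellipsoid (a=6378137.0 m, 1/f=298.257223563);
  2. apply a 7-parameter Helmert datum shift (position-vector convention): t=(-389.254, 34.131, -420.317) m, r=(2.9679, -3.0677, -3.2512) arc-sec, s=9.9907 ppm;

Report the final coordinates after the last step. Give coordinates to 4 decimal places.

start: φ=-33.280372°, λ=-81.121895°, h=2233.151 m
→ ECEF (a=6378137.000, f=1/298.257223563): X=824035.8388, Y=-5275371.1732, Z=-3481221.1447
→ Helmert 7p (PV): X=823623.4403, Y=-5275352.6446, Z=-3481739.8928

X=823623.4403 m, Y=-5275352.6446 m, Z=-3481739.8928 m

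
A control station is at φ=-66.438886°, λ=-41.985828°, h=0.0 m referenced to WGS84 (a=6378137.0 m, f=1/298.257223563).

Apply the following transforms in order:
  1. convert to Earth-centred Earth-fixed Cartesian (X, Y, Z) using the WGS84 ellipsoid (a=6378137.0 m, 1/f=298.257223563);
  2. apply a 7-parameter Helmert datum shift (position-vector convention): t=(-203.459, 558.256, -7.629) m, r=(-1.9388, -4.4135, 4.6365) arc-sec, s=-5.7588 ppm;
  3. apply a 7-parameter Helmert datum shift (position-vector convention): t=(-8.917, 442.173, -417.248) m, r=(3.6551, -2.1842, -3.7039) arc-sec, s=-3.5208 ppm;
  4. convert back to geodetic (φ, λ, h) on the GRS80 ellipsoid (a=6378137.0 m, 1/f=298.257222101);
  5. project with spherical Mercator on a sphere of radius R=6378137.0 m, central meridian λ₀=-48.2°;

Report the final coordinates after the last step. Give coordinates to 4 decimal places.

E=693689.2815 m, N=-10000039.4421 m

start: φ=-66.438886°, λ=-41.985828°, h=0.000 m
→ ECEF (a=6378137.000, f=1/298.257223563): X=1900432.0516, Y=-1710305.7294, Z=-5823682.0015
→ Helmert 7p (PV): X=1900380.7032, Y=-1709749.6454, Z=-5823599.3532
→ Helmert 7p (PV): X=1900396.0611, Y=-1709232.3815, Z=-5824006.2713
→ geod (Bowring, a=6378137.000): φ=-66.44616930°, λ=-41.96848316°, h=-0.3673 m
→ merc (R=6378137.0, λ₀=-48.2°): E=693689.2815, N=-10000039.4421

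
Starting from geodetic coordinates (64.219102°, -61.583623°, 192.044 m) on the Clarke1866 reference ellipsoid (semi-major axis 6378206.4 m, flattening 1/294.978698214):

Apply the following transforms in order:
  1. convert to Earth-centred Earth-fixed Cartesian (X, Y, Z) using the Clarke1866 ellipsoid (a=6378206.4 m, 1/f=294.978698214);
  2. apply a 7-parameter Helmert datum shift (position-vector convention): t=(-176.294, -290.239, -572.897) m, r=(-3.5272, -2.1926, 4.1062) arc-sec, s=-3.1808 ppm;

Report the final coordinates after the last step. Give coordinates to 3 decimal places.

start: φ=64.219102°, λ=-61.583623°, h=192.044 m
→ ECEF (a=6378206.400, f=1/294.978698214): X=1323793.9427, Y=-2446633.9167, Z=5720360.8751
→ Helmert 7p (PV): X=1323601.3366, Y=-2446792.2004, Z=5719825.6928

X=1323601.337 m, Y=-2446792.200 m, Z=5719825.693 m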